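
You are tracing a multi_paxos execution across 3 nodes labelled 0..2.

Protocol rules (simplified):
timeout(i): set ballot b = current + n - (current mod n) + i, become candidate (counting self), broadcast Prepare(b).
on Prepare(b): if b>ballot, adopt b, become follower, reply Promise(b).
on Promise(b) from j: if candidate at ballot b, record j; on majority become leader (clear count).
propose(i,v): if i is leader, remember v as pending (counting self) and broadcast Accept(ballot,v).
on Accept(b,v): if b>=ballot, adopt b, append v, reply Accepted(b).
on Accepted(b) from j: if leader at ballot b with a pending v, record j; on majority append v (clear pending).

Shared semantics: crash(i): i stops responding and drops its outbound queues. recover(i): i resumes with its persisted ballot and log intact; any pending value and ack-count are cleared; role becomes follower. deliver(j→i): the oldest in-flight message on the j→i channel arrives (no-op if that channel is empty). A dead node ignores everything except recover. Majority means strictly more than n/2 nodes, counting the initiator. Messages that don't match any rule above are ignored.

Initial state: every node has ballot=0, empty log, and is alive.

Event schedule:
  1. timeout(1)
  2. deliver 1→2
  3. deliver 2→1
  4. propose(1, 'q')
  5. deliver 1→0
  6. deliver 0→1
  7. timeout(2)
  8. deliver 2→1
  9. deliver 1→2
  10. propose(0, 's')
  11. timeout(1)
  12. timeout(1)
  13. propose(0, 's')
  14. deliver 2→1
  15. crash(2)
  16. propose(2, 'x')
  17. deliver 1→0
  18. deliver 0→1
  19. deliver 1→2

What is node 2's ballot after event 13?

8

[1] timeout(1) → N1(cand b4 [-])
[2] deliver 1→2 → N2(foll b4 [-])
[3] deliver 2→1 → N1(lead b4 [-])
[4] propose(1,'q') → ∅
[5] deliver 1→0 → N0(foll b4 [-])
[6] deliver 0→1 → ∅
[7] timeout(2) → N2(cand b8 [-])
[8] deliver 2→1 → N1(foll b8 [-])
[9] deliver 1→2 → ∅
[10] propose(0,'s') → ∅
[11] timeout(1) → N1(cand b10 [-])
[12] timeout(1) → N1(cand b13 [-])
[13] propose(0,'s') → ∅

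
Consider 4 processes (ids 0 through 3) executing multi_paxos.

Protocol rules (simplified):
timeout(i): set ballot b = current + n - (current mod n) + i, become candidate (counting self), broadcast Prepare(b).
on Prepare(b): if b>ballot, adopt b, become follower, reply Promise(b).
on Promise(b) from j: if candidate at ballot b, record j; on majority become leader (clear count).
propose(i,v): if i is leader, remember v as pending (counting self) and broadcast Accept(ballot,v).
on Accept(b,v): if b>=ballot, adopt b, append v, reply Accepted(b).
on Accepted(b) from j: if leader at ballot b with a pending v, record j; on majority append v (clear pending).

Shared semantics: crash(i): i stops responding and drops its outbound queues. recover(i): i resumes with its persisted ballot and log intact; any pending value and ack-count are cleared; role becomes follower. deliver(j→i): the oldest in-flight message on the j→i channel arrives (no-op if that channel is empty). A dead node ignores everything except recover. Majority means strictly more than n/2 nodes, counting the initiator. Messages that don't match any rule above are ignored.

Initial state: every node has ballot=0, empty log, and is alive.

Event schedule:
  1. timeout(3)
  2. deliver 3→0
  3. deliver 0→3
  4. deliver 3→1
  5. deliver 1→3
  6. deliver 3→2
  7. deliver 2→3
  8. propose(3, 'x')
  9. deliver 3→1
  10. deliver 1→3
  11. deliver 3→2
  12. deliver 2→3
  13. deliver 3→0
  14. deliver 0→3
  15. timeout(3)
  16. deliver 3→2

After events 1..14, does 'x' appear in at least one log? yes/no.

yes

step 1 timeout(3): 3={cand,b=7,log=-}
step 2 deliver 3→0: 0={foll,b=7,log=-}
step 3 deliver 0→3: —
step 4 deliver 3→1: 1={foll,b=7,log=-}
step 5 deliver 1→3: 3={lead,b=7,log=-}
step 6 deliver 3→2: 2={foll,b=7,log=-}
step 7 deliver 2→3: —
step 8 propose(3,'x'): —
step 9 deliver 3→1: 1={foll,b=7,log=x}
step 10 deliver 1→3: —
step 11 deliver 3→2: 2={foll,b=7,log=x}
step 12 deliver 2→3: 3={lead,b=7,log=x}
step 13 deliver 3→0: 0={foll,b=7,log=x}
step 14 deliver 0→3: —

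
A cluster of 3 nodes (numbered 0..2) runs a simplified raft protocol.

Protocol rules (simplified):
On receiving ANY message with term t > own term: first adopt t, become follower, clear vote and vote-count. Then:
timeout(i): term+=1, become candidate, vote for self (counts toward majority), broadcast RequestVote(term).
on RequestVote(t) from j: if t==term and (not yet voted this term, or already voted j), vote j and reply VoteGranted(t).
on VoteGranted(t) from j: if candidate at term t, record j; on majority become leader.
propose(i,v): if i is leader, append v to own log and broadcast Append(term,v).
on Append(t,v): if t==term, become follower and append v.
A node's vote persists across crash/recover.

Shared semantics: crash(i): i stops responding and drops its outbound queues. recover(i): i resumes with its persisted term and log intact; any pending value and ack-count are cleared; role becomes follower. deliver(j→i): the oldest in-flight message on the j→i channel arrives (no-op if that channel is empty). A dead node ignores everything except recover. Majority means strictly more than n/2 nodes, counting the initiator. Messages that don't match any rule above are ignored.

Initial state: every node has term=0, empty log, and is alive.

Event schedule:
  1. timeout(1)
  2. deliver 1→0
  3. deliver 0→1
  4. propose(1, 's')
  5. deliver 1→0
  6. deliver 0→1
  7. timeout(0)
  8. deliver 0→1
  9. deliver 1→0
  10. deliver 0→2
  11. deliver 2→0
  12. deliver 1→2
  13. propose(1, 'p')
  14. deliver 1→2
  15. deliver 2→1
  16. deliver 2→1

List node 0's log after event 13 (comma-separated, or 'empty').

s

after 1 — timeout(1): n1:cand/t1/[-]
after 2 — deliver 1→0: n0:foll/t1/[-]
after 3 — deliver 0→1: n1:lead/t1/[-]
after 4 — propose(1,'s'): n1:lead/t1/[s]
after 5 — deliver 1→0: n0:foll/t1/[s]
after 6 — deliver 0→1: ·
after 7 — timeout(0): n0:cand/t2/[s]
after 8 — deliver 0→1: n1:foll/t2/[s]
after 9 — deliver 1→0: n0:lead/t2/[s]
after 10 — deliver 0→2: n2:foll/t2/[-]
after 11 — deliver 2→0: ·
after 12 — deliver 1→2: ·
after 13 — propose(1,'p'): ·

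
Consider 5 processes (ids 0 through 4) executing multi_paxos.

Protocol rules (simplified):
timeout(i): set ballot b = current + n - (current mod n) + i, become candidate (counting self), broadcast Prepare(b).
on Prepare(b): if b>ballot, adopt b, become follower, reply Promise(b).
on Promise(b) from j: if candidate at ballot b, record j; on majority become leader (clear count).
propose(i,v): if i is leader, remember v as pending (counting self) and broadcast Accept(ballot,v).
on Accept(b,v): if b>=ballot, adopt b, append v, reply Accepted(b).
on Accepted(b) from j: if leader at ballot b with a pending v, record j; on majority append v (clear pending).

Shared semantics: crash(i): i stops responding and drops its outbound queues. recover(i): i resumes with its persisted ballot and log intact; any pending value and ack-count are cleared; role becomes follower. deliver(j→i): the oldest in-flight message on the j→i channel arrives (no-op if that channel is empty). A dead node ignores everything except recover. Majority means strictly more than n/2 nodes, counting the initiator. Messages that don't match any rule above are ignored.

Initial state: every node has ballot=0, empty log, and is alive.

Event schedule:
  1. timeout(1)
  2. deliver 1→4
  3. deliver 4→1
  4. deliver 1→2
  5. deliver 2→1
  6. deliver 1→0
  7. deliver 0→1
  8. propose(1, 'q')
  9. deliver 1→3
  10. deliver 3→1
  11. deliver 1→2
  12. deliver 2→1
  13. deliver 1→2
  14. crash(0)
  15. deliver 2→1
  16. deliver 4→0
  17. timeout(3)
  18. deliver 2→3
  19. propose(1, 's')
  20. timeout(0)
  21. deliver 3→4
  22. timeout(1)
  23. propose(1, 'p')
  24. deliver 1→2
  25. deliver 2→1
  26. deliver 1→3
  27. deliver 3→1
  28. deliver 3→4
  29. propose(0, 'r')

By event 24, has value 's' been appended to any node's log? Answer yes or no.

yes

[1] timeout(1) → N1(cand b6 [-])
[2] deliver 1→4 → N4(foll b6 [-])
[3] deliver 4→1 → ∅
[4] deliver 1→2 → N2(foll b6 [-])
[5] deliver 2→1 → N1(lead b6 [-])
[6] deliver 1→0 → N0(foll b6 [-])
[7] deliver 0→1 → ∅
[8] propose(1,'q') → ∅
[9] deliver 1→3 → N3(foll b6 [-])
[10] deliver 3→1 → ∅
[11] deliver 1→2 → N2(foll b6 [q])
[12] deliver 2→1 → ∅
[13] deliver 1→2 → ∅
[14] crash(0) → N0(✗foll b6 [-])
[15] deliver 2→1 → ∅
[16] deliver 4→0 → ∅
[17] timeout(3) → N3(cand b13 [-])
[18] deliver 2→3 → ∅
[19] propose(1,'s') → ∅
[20] timeout(0) → ∅
[21] deliver 3→4 → N4(foll b13 [-])
[22] timeout(1) → N1(cand b11 [-])
[23] propose(1,'p') → ∅
[24] deliver 1→2 → N2(foll b6 [q,s])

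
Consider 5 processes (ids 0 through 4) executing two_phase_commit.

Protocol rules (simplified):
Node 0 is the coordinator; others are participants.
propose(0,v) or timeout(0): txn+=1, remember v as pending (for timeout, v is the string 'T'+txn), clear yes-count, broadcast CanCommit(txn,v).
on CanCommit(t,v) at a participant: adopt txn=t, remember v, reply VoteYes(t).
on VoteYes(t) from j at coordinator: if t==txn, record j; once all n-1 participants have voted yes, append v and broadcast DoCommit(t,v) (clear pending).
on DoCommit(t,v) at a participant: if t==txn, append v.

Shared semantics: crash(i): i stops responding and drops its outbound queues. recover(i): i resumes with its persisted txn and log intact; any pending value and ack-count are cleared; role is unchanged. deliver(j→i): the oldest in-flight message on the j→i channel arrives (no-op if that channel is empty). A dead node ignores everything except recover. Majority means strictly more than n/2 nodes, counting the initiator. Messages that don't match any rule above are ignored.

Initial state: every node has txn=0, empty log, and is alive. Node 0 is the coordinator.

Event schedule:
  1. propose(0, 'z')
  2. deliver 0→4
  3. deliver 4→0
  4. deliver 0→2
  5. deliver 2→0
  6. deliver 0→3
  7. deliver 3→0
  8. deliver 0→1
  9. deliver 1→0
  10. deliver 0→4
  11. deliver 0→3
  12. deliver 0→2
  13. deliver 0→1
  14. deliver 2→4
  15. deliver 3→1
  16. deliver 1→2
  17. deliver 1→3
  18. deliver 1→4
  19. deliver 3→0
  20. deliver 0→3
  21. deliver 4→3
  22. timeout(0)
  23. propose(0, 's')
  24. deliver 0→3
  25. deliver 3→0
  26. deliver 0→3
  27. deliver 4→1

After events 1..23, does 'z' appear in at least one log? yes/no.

yes

[1] propose(0,'z') → N0(coor t1 [-])
[2] deliver 0→4 → N4(part t1 [-])
[3] deliver 4→0 → ∅
[4] deliver 0→2 → N2(part t1 [-])
[5] deliver 2→0 → ∅
[6] deliver 0→3 → N3(part t1 [-])
[7] deliver 3→0 → ∅
[8] deliver 0→1 → N1(part t1 [-])
[9] deliver 1→0 → N0(coor t1 [z])
[10] deliver 0→4 → N4(part t1 [z])
[11] deliver 0→3 → N3(part t1 [z])
[12] deliver 0→2 → N2(part t1 [z])
[13] deliver 0→1 → N1(part t1 [z])
[14] deliver 2→4 → ∅
[15] deliver 3→1 → ∅
[16] deliver 1→2 → ∅
[17] deliver 1→3 → ∅
[18] deliver 1→4 → ∅
[19] deliver 3→0 → ∅
[20] deliver 0→3 → ∅
[21] deliver 4→3 → ∅
[22] timeout(0) → N0(coor t2 [z])
[23] propose(0,'s') → N0(coor t3 [z])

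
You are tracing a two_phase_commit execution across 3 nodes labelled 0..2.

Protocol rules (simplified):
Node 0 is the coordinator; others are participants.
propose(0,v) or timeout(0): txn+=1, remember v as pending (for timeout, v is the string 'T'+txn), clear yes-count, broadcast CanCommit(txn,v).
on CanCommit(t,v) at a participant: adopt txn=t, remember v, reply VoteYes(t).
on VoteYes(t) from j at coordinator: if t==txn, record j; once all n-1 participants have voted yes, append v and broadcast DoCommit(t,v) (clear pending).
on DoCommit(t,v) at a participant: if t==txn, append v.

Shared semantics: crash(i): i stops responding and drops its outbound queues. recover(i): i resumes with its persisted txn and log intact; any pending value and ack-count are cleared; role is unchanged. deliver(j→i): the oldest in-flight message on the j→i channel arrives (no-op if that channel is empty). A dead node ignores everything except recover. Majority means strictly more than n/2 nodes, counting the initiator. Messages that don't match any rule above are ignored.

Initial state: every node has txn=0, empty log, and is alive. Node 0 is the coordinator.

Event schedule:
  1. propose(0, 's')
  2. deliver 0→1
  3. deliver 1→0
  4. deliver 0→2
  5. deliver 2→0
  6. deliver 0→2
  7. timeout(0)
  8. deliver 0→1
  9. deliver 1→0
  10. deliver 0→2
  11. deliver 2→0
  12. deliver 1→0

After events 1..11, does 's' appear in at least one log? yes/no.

yes

step 1 propose(0,'s'): 0={coor,t=1,log=-}
step 2 deliver 0→1: 1={part,t=1,log=-}
step 3 deliver 1→0: —
step 4 deliver 0→2: 2={part,t=1,log=-}
step 5 deliver 2→0: 0={coor,t=1,log=s}
step 6 deliver 0→2: 2={part,t=1,log=s}
step 7 timeout(0): 0={coor,t=2,log=s}
step 8 deliver 0→1: 1={part,t=1,log=s}
step 9 deliver 1→0: —
step 10 deliver 0→2: 2={part,t=2,log=s}
step 11 deliver 2→0: —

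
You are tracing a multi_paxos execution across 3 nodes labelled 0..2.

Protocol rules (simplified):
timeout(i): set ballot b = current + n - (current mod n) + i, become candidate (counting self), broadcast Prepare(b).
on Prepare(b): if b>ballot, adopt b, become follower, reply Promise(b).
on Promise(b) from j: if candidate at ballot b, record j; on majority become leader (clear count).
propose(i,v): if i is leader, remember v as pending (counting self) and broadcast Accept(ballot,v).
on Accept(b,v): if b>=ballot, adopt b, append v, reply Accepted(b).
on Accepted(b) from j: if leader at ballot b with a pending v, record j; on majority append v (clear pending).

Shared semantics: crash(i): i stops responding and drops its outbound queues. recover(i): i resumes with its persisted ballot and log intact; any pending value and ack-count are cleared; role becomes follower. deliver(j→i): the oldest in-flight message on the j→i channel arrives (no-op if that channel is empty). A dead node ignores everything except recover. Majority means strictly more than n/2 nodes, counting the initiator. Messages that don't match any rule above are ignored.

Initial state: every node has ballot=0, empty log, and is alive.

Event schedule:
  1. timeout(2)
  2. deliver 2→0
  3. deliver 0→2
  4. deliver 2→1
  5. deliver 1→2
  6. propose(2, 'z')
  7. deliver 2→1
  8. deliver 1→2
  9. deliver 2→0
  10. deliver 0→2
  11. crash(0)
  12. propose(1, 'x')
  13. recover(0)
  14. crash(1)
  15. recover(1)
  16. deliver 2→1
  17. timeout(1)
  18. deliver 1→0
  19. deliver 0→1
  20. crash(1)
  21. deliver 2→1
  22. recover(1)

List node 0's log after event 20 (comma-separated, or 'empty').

z

e1 timeout(2): 2[cand,b=5,-]
e2 deliver 2→0: 0[foll,b=5,-]
e3 deliver 0→2: 2[lead,b=5,-]
e4 deliver 2→1: 1[foll,b=5,-]
e5 deliver 1→2: ·
e6 propose(2,'z'): ·
e7 deliver 2→1: 1[foll,b=5,z]
e8 deliver 1→2: 2[lead,b=5,z]
e9 deliver 2→0: 0[foll,b=5,z]
e10 deliver 0→2: ·
e11 crash(0): 0[✗foll,b=5,z]
e12 propose(1,'x'): ·
e13 recover(0): 0[foll,b=5,z]
e14 crash(1): 1[✗foll,b=5,z]
e15 recover(1): 1[foll,b=5,z]
e16 deliver 2→1: ·
e17 timeout(1): 1[cand,b=7,z]
e18 deliver 1→0: 0[foll,b=7,z]
e19 deliver 0→1: 1[lead,b=7,z]
e20 crash(1): 1[✗lead,b=7,z]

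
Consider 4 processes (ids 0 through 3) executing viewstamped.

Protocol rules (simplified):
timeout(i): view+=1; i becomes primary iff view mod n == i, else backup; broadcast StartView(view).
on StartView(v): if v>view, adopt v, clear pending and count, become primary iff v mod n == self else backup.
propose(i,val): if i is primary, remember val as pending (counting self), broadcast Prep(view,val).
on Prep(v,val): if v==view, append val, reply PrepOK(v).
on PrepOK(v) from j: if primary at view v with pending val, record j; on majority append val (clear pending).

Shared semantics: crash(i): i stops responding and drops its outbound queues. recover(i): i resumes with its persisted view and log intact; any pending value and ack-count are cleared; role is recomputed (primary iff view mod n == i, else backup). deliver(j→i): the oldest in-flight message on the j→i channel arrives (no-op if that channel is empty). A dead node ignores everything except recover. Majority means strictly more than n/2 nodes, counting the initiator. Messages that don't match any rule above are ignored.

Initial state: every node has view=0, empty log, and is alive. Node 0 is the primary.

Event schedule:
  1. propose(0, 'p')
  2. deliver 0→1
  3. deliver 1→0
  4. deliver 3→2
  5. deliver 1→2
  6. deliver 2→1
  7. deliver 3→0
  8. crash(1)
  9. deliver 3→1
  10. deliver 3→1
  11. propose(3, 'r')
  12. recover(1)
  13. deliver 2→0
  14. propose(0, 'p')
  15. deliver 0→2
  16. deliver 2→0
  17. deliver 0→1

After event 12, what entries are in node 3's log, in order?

empty

step 1 propose(0,'p'): —
step 2 deliver 0→1: 1={back,v=0,log=p}
step 3 deliver 1→0: —
step 4 deliver 3→2: —
step 5 deliver 1→2: —
step 6 deliver 2→1: —
step 7 deliver 3→0: —
step 8 crash(1): 1={✗back,v=0,log=p}
step 9 deliver 3→1: —
step 10 deliver 3→1: —
step 11 propose(3,'r'): —
step 12 recover(1): 1={back,v=0,log=p}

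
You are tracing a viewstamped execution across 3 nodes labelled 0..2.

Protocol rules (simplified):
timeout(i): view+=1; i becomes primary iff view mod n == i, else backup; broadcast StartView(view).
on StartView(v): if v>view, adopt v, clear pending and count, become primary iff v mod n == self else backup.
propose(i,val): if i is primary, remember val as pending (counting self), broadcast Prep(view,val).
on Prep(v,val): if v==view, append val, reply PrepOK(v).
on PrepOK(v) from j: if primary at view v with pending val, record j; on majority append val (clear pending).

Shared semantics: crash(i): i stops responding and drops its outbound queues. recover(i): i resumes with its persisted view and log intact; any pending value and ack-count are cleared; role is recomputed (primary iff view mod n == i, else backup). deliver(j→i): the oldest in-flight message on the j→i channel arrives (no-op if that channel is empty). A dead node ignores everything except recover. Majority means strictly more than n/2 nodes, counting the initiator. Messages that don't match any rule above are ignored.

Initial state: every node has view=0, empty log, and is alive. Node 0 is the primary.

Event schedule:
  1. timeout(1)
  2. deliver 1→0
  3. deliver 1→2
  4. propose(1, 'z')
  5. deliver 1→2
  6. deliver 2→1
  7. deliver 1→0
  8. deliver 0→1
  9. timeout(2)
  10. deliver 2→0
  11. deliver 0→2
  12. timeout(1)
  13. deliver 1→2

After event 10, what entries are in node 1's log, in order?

1. timeout(1):  <1:prim v1 ->
2. deliver 1→0:  <0:back v1 ->
3. deliver 1→2:  <2:back v1 ->
4. propose(1,'z'):  nop
5. deliver 1→2:  <2:back v1 z>
6. deliver 2→1:  <1:prim v1 z>
7. deliver 1→0:  <0:back v1 z>
8. deliver 0→1:  nop
9. timeout(2):  <2:prim v2 z>
10. deliver 2→0:  <0:back v2 z>

z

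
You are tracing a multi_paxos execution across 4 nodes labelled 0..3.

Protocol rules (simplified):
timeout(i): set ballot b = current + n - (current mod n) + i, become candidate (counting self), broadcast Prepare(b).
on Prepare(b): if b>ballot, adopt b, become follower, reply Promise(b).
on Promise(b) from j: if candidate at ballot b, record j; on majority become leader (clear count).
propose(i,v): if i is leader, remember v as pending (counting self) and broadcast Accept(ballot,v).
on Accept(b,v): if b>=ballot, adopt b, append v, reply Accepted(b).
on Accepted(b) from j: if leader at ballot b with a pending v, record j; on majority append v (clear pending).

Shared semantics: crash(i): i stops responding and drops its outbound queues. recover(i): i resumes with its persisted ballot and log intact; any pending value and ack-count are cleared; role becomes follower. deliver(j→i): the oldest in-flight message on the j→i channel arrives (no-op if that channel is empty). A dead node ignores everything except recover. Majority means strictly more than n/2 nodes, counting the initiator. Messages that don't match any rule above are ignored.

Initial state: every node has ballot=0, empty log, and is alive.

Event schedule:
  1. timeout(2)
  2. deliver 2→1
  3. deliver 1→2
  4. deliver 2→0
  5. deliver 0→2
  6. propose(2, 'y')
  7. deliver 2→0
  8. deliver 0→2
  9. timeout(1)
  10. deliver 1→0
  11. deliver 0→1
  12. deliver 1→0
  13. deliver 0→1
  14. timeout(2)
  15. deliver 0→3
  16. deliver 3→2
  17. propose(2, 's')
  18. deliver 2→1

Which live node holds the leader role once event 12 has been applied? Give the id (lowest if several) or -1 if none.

1. timeout(2):  <2:cand b6 ->
2. deliver 2→1:  <1:foll b6 ->
3. deliver 1→2:  nop
4. deliver 2→0:  <0:foll b6 ->
5. deliver 0→2:  <2:lead b6 ->
6. propose(2,'y'):  nop
7. deliver 2→0:  <0:foll b6 y>
8. deliver 0→2:  nop
9. timeout(1):  <1:cand b9 ->
10. deliver 1→0:  <0:foll b9 y>
11. deliver 0→1:  nop
12. deliver 1→0:  nop

2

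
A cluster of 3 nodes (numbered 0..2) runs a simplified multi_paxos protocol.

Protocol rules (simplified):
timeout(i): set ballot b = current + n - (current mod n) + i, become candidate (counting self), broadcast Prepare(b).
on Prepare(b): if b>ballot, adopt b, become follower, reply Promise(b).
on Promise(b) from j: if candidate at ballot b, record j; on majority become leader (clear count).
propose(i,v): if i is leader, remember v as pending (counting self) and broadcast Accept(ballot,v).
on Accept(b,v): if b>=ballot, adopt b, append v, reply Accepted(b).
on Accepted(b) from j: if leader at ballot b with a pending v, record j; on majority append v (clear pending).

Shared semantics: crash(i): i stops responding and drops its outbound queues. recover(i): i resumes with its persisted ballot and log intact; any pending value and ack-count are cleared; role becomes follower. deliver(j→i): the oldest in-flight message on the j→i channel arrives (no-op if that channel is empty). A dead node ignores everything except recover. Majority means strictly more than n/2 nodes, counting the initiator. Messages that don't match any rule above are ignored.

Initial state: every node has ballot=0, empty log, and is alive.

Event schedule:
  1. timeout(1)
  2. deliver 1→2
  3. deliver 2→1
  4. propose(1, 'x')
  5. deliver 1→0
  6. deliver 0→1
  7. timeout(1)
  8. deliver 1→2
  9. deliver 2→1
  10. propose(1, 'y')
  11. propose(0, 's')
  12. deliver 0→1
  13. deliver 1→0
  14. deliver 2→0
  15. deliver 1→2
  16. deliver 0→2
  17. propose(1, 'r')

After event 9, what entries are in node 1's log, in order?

empty

e1 timeout(1): 1[cand,b=4,-]
e2 deliver 1→2: 2[foll,b=4,-]
e3 deliver 2→1: 1[lead,b=4,-]
e4 propose(1,'x'): ·
e5 deliver 1→0: 0[foll,b=4,-]
e6 deliver 0→1: ·
e7 timeout(1): 1[cand,b=7,-]
e8 deliver 1→2: 2[foll,b=4,x]
e9 deliver 2→1: ·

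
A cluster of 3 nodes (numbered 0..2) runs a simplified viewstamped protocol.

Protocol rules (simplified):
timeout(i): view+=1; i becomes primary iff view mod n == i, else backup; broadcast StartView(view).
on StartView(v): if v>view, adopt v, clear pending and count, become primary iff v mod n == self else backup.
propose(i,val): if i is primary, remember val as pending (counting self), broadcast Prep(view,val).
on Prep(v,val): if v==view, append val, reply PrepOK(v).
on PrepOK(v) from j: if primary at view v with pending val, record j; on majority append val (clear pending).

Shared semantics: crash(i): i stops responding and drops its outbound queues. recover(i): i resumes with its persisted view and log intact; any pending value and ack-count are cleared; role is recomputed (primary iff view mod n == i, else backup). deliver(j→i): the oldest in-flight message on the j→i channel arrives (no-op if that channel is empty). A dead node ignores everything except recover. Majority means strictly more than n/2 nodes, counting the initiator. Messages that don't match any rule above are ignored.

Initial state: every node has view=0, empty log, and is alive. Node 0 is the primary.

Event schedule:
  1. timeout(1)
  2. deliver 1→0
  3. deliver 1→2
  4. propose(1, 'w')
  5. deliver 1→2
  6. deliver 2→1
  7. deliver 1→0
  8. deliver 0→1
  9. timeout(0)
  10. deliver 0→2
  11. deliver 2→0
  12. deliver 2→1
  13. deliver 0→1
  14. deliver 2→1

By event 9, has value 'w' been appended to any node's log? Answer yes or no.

after 1 — timeout(1): n1:prim/v1/[-]
after 2 — deliver 1→0: n0:back/v1/[-]
after 3 — deliver 1→2: n2:back/v1/[-]
after 4 — propose(1,'w'): ·
after 5 — deliver 1→2: n2:back/v1/[w]
after 6 — deliver 2→1: n1:prim/v1/[w]
after 7 — deliver 1→0: n0:back/v1/[w]
after 8 — deliver 0→1: ·
after 9 — timeout(0): n0:back/v2/[w]

yes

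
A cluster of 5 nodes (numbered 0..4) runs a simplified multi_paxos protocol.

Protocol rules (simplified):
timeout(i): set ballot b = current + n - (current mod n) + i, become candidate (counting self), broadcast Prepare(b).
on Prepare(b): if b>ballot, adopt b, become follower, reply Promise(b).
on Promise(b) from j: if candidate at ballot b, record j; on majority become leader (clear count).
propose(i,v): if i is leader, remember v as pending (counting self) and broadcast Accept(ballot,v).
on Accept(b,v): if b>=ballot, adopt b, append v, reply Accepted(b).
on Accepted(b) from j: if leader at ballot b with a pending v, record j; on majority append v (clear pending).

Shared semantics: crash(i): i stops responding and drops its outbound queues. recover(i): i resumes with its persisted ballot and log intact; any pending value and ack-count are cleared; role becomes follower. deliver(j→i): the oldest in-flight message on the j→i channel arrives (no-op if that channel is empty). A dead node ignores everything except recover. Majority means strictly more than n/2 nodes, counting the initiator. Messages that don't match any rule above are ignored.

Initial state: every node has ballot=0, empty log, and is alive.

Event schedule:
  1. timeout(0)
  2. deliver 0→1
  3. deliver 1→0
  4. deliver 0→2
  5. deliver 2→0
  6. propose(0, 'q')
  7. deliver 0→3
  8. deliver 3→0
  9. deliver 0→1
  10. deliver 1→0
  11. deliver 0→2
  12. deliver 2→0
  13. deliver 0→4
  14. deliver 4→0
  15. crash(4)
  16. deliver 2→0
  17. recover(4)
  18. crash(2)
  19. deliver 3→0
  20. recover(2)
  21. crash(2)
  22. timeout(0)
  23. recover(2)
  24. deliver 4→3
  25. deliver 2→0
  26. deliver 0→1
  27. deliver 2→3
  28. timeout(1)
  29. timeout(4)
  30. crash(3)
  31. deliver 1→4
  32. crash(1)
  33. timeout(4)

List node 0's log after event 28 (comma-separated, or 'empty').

[1] timeout(0) → N0(cand b5 [-])
[2] deliver 0→1 → N1(foll b5 [-])
[3] deliver 1→0 → ∅
[4] deliver 0→2 → N2(foll b5 [-])
[5] deliver 2→0 → N0(lead b5 [-])
[6] propose(0,'q') → ∅
[7] deliver 0→3 → N3(foll b5 [-])
[8] deliver 3→0 → ∅
[9] deliver 0→1 → N1(foll b5 [q])
[10] deliver 1→0 → ∅
[11] deliver 0→2 → N2(foll b5 [q])
[12] deliver 2→0 → N0(lead b5 [q])
[13] deliver 0→4 → N4(foll b5 [-])
[14] deliver 4→0 → ∅
[15] crash(4) → N4(✗foll b5 [-])
[16] deliver 2→0 → ∅
[17] recover(4) → N4(foll b5 [-])
[18] crash(2) → N2(✗foll b5 [q])
[19] deliver 3→0 → ∅
[20] recover(2) → N2(foll b5 [q])
[21] crash(2) → N2(✗foll b5 [q])
[22] timeout(0) → N0(cand b10 [q])
[23] recover(2) → N2(foll b5 [q])
[24] deliver 4→3 → ∅
[25] deliver 2→0 → ∅
[26] deliver 0→1 → N1(foll b10 [q])
[27] deliver 2→3 → ∅
[28] timeout(1) → N1(cand b16 [q])

q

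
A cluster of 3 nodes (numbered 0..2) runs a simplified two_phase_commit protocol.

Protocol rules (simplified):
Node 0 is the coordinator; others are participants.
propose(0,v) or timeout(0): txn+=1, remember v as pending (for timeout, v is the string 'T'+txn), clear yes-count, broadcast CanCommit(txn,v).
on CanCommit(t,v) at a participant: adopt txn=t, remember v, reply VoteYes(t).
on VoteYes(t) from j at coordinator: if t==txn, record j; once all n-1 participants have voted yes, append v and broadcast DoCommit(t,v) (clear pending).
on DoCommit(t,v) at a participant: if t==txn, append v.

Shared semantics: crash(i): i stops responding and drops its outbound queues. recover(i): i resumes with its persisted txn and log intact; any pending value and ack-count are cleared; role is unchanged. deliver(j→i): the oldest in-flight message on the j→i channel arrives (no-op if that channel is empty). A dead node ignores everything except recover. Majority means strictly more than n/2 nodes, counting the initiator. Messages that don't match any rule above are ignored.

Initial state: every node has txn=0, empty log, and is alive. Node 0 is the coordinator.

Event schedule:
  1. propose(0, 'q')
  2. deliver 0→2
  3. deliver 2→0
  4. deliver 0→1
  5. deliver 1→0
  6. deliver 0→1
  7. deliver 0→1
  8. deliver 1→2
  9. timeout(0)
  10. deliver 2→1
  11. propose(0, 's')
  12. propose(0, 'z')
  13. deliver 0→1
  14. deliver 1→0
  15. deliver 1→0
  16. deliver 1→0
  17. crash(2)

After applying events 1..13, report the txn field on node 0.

4

1. propose(0,'q'):  <0:coor t1 ->
2. deliver 0→2:  <2:part t1 ->
3. deliver 2→0:  nop
4. deliver 0→1:  <1:part t1 ->
5. deliver 1→0:  <0:coor t1 q>
6. deliver 0→1:  <1:part t1 q>
7. deliver 0→1:  nop
8. deliver 1→2:  nop
9. timeout(0):  <0:coor t2 q>
10. deliver 2→1:  nop
11. propose(0,'s'):  <0:coor t3 q>
12. propose(0,'z'):  <0:coor t4 q>
13. deliver 0→1:  <1:part t2 q>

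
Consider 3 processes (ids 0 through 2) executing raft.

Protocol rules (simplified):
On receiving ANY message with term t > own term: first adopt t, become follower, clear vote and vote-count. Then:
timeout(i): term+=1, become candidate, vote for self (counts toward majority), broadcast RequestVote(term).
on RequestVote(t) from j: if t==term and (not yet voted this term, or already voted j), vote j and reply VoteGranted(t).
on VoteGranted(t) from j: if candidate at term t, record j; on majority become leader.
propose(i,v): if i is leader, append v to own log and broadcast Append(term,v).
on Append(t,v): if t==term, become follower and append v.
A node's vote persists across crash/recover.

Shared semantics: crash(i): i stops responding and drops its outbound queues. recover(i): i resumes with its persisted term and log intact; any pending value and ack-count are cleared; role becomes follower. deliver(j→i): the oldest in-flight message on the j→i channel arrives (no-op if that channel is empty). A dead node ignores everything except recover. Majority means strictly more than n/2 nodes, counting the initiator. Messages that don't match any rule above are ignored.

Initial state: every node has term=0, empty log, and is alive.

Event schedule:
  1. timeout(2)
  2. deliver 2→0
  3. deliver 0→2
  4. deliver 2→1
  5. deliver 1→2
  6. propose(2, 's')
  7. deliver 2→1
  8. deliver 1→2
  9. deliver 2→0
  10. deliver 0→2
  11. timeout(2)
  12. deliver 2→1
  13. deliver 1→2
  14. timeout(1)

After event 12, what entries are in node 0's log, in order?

s

1. timeout(2):  <2:cand t1 ->
2. deliver 2→0:  <0:foll t1 ->
3. deliver 0→2:  <2:lead t1 ->
4. deliver 2→1:  <1:foll t1 ->
5. deliver 1→2:  nop
6. propose(2,'s'):  <2:lead t1 s>
7. deliver 2→1:  <1:foll t1 s>
8. deliver 1→2:  nop
9. deliver 2→0:  <0:foll t1 s>
10. deliver 0→2:  nop
11. timeout(2):  <2:cand t2 s>
12. deliver 2→1:  <1:foll t2 s>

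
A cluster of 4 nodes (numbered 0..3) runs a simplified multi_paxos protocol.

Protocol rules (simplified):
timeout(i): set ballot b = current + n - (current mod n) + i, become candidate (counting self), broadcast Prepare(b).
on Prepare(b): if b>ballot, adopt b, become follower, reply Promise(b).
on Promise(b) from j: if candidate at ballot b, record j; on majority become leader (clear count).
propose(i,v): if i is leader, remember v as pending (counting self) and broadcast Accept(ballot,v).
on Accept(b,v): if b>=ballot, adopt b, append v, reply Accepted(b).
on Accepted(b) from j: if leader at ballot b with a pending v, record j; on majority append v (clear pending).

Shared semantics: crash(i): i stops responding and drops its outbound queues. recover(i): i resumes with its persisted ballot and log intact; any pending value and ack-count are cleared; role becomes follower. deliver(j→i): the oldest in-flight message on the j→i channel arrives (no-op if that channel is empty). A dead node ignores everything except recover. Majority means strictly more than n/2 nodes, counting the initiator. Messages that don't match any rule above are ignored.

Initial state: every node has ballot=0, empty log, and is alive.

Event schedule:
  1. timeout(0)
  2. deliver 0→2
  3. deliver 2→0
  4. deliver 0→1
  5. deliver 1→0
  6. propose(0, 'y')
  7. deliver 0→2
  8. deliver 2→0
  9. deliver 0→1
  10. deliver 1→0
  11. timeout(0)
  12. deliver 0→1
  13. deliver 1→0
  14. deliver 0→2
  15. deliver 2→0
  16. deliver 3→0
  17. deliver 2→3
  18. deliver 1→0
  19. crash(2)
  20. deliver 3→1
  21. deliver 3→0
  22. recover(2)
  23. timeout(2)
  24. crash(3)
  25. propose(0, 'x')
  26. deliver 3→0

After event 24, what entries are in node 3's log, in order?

empty

step 1 timeout(0): 0={cand,b=4,log=-}
step 2 deliver 0→2: 2={foll,b=4,log=-}
step 3 deliver 2→0: —
step 4 deliver 0→1: 1={foll,b=4,log=-}
step 5 deliver 1→0: 0={lead,b=4,log=-}
step 6 propose(0,'y'): —
step 7 deliver 0→2: 2={foll,b=4,log=y}
step 8 deliver 2→0: —
step 9 deliver 0→1: 1={foll,b=4,log=y}
step 10 deliver 1→0: 0={lead,b=4,log=y}
step 11 timeout(0): 0={cand,b=8,log=y}
step 12 deliver 0→1: 1={foll,b=8,log=y}
step 13 deliver 1→0: —
step 14 deliver 0→2: 2={foll,b=8,log=y}
step 15 deliver 2→0: 0={lead,b=8,log=y}
step 16 deliver 3→0: —
step 17 deliver 2→3: —
step 18 deliver 1→0: —
step 19 crash(2): 2={✗foll,b=8,log=y}
step 20 deliver 3→1: —
step 21 deliver 3→0: —
step 22 recover(2): 2={foll,b=8,log=y}
step 23 timeout(2): 2={cand,b=14,log=y}
step 24 crash(3): 3={✗foll,b=0,log=-}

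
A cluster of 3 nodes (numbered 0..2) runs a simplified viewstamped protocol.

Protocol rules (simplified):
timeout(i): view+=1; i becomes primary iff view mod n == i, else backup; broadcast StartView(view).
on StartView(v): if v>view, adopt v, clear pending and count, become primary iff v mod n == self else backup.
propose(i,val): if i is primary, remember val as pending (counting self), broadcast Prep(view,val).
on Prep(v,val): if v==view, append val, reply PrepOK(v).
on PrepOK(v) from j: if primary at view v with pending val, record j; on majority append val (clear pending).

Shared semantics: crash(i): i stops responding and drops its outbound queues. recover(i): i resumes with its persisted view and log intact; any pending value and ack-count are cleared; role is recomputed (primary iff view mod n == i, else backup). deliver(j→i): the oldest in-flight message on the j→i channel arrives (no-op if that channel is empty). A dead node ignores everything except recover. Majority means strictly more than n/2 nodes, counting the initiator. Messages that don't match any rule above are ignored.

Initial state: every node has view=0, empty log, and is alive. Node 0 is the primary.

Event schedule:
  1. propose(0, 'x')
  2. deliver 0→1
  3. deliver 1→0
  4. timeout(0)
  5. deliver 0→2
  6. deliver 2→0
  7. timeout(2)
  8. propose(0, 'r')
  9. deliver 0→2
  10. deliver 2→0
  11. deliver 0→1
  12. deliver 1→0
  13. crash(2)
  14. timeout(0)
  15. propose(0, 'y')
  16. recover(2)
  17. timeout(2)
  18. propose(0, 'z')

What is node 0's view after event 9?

step 1 propose(0,'x'): —
step 2 deliver 0→1: 1={back,v=0,log=x}
step 3 deliver 1→0: 0={prim,v=0,log=x}
step 4 timeout(0): 0={back,v=1,log=x}
step 5 deliver 0→2: 2={back,v=0,log=x}
step 6 deliver 2→0: —
step 7 timeout(2): 2={back,v=1,log=x}
step 8 propose(0,'r'): —
step 9 deliver 0→2: —

1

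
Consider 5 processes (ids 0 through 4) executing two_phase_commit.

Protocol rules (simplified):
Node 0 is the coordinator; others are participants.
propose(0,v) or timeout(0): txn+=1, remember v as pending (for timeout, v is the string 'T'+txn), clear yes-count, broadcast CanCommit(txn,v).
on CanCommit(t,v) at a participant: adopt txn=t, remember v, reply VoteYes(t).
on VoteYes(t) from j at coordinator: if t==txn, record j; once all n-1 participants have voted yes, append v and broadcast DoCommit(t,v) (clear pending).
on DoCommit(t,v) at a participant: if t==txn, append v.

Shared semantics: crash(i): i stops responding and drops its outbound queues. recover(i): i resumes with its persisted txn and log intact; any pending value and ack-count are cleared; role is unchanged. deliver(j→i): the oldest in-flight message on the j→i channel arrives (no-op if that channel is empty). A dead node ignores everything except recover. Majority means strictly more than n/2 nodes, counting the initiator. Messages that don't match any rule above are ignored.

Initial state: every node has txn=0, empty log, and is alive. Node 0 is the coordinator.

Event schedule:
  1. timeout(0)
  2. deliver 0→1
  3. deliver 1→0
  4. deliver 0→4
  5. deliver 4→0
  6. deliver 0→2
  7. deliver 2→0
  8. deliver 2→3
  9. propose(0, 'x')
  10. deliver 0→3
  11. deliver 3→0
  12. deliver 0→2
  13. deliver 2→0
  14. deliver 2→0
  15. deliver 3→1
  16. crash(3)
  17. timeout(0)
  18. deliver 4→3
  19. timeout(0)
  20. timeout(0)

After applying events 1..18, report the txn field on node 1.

1

step 1 timeout(0): 0={coor,t=1,log=-}
step 2 deliver 0→1: 1={part,t=1,log=-}
step 3 deliver 1→0: —
step 4 deliver 0→4: 4={part,t=1,log=-}
step 5 deliver 4→0: —
step 6 deliver 0→2: 2={part,t=1,log=-}
step 7 deliver 2→0: —
step 8 deliver 2→3: —
step 9 propose(0,'x'): 0={coor,t=2,log=-}
step 10 deliver 0→3: 3={part,t=1,log=-}
step 11 deliver 3→0: —
step 12 deliver 0→2: 2={part,t=2,log=-}
step 13 deliver 2→0: —
step 14 deliver 2→0: —
step 15 deliver 3→1: —
step 16 crash(3): 3={✗part,t=1,log=-}
step 17 timeout(0): 0={coor,t=3,log=-}
step 18 deliver 4→3: —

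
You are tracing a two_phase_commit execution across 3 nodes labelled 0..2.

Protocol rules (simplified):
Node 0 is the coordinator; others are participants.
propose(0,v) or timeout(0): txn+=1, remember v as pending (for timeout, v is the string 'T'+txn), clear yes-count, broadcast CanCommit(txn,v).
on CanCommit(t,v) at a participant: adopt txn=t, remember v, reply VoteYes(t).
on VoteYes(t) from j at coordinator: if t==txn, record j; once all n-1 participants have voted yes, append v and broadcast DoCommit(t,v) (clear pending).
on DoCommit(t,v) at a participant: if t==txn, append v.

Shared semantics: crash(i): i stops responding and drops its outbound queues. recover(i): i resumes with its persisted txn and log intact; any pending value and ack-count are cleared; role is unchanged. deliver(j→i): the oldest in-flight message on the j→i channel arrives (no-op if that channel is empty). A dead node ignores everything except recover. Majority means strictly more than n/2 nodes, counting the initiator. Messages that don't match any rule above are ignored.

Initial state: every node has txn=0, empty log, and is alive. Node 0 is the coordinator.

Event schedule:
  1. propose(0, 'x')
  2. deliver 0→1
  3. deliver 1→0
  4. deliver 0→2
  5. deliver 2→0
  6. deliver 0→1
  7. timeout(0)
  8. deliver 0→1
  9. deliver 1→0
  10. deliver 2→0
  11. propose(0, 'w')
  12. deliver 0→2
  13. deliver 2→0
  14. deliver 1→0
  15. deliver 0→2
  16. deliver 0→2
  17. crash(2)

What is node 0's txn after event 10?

after 1 — propose(0,'x'): n0:coor/t1/[-]
after 2 — deliver 0→1: n1:part/t1/[-]
after 3 — deliver 1→0: ·
after 4 — deliver 0→2: n2:part/t1/[-]
after 5 — deliver 2→0: n0:coor/t1/[x]
after 6 — deliver 0→1: n1:part/t1/[x]
after 7 — timeout(0): n0:coor/t2/[x]
after 8 — deliver 0→1: n1:part/t2/[x]
after 9 — deliver 1→0: ·
after 10 — deliver 2→0: ·

2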